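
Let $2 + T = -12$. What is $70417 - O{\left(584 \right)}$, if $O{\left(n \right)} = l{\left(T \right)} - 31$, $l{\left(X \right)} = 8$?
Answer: $70440$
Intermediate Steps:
$T = -14$ ($T = -2 - 12 = -14$)
$O{\left(n \right)} = -23$ ($O{\left(n \right)} = 8 - 31 = -23$)
$70417 - O{\left(584 \right)} = 70417 - -23 = 70417 + 23 = 70440$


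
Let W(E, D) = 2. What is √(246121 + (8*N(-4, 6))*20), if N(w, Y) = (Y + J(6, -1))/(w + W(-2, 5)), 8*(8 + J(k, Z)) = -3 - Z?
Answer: √246301 ≈ 496.29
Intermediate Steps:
J(k, Z) = -67/8 - Z/8 (J(k, Z) = -8 + (-3 - Z)/8 = -8 + (-3/8 - Z/8) = -67/8 - Z/8)
N(w, Y) = (-33/4 + Y)/(2 + w) (N(w, Y) = (Y + (-67/8 - ⅛*(-1)))/(w + 2) = (Y + (-67/8 + ⅛))/(2 + w) = (Y - 33/4)/(2 + w) = (-33/4 + Y)/(2 + w))
√(246121 + (8*N(-4, 6))*20) = √(246121 + (8*((-33/4 + 6)/(2 - 4)))*20) = √(246121 + (8*(-9/4/(-2)))*20) = √(246121 + (8*(-½*(-9/4)))*20) = √(246121 + (8*(9/8))*20) = √(246121 + 9*20) = √(246121 + 180) = √246301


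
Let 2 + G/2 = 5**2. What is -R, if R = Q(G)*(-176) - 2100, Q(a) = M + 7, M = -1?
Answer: 3156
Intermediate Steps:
G = 46 (G = -4 + 2*5**2 = -4 + 2*25 = -4 + 50 = 46)
Q(a) = 6 (Q(a) = -1 + 7 = 6)
R = -3156 (R = 6*(-176) - 2100 = -1056 - 2100 = -3156)
-R = -1*(-3156) = 3156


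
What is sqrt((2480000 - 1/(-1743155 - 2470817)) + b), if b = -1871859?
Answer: sqrt(340837656425049)/23674 ≈ 779.83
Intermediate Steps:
sqrt((2480000 - 1/(-1743155 - 2470817)) + b) = sqrt((2480000 - 1/(-1743155 - 2470817)) - 1871859) = sqrt((2480000 - 1/(-4213972)) - 1871859) = sqrt((2480000 - 1*(-1/4213972)) - 1871859) = sqrt((2480000 + 1/4213972) - 1871859) = sqrt(10450650560001/4213972 - 1871859) = sqrt(2562689146053/4213972) = sqrt(340837656425049)/23674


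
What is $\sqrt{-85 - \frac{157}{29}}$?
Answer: $\frac{i \sqrt{76038}}{29} \approx 9.5086 i$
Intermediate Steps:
$\sqrt{-85 - \frac{157}{29}} = \sqrt{- \frac{2622}{29}} = \frac{i \sqrt{76038}}{29}$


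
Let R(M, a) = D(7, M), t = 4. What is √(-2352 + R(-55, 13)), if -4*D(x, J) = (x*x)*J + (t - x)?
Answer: I*√6710/2 ≈ 40.957*I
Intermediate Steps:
D(x, J) = -1 + x/4 - J*x²/4 (D(x, J) = -((x*x)*J + (4 - x))/4 = -(x²*J + (4 - x))/4 = -(J*x² + (4 - x))/4 = -(4 - x + J*x²)/4 = -1 + x/4 - J*x²/4)
R(M, a) = ¾ - 49*M/4 (R(M, a) = -1 + (¼)*7 - ¼*M*7² = -1 + 7/4 - ¼*M*49 = -1 + 7/4 - 49*M/4 = ¾ - 49*M/4)
√(-2352 + R(-55, 13)) = √(-2352 + (¾ - 49/4*(-55))) = √(-2352 + (¾ + 2695/4)) = √(-2352 + 1349/2) = √(-3355/2) = I*√6710/2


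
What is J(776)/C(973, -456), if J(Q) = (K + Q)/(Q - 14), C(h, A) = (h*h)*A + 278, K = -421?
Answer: -355/328961607252 ≈ -1.0792e-9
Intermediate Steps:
C(h, A) = 278 + A*h² (C(h, A) = h²*A + 278 = A*h² + 278 = 278 + A*h²)
J(Q) = (-421 + Q)/(-14 + Q) (J(Q) = (-421 + Q)/(Q - 14) = (-421 + Q)/(-14 + Q))
J(776)/C(973, -456) = ((-421 + 776)/(-14 + 776))/(278 - 456*973²) = (355/762)/(278 - 456*946729) = ((1/762)*355)/(278 - 431708424) = (355/762)/(-431708146) = (355/762)*(-1/431708146) = -355/328961607252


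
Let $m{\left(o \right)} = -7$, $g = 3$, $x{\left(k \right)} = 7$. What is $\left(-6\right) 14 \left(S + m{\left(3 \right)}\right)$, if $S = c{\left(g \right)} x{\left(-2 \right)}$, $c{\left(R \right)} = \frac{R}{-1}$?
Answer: $2352$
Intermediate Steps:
$c{\left(R \right)} = - R$ ($c{\left(R \right)} = R \left(-1\right) = - R$)
$S = -21$ ($S = \left(-1\right) 3 \cdot 7 = \left(-3\right) 7 = -21$)
$\left(-6\right) 14 \left(S + m{\left(3 \right)}\right) = \left(-6\right) 14 \left(-21 - 7\right) = \left(-84\right) \left(-28\right) = 2352$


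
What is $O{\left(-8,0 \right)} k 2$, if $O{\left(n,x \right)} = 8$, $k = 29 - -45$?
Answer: $1184$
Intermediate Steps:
$k = 74$ ($k = 29 + 45 = 74$)
$O{\left(-8,0 \right)} k 2 = 8 \cdot 74 \cdot 2 = 592 \cdot 2 = 1184$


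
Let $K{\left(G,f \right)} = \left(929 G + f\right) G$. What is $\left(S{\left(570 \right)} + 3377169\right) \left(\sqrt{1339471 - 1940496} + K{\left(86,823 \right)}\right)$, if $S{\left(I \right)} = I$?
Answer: $23447122462218 + 16888695 i \sqrt{24041} \approx 2.3447 \cdot 10^{13} + 2.6186 \cdot 10^{9} i$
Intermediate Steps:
$K{\left(G,f \right)} = G \left(f + 929 G\right)$ ($K{\left(G,f \right)} = \left(f + 929 G\right) G = G \left(f + 929 G\right)$)
$\left(S{\left(570 \right)} + 3377169\right) \left(\sqrt{1339471 - 1940496} + K{\left(86,823 \right)}\right) = \left(570 + 3377169\right) \left(\sqrt{1339471 - 1940496} + 86 \left(823 + 929 \cdot 86\right)\right) = 3377739 \left(\sqrt{-601025} + 86 \left(823 + 79894\right)\right) = 3377739 \left(5 i \sqrt{24041} + 86 \cdot 80717\right) = 3377739 \left(5 i \sqrt{24041} + 6941662\right) = 3377739 \left(6941662 + 5 i \sqrt{24041}\right) = 23447122462218 + 16888695 i \sqrt{24041}$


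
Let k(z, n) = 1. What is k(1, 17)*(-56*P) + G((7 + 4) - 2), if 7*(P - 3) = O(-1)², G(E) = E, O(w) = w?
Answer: -167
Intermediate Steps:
P = 22/7 (P = 3 + (⅐)*(-1)² = 3 + (⅐)*1 = 3 + ⅐ = 22/7 ≈ 3.1429)
k(1, 17)*(-56*P) + G((7 + 4) - 2) = 1*(-56*22/7) + ((7 + 4) - 2) = 1*(-176) + (11 - 2) = -176 + 9 = -167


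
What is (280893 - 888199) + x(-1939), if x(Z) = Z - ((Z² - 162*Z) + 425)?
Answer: -4683509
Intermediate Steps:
x(Z) = -425 - Z² + 163*Z (x(Z) = Z - (425 + Z² - 162*Z) = Z + (-425 - Z² + 162*Z) = -425 - Z² + 163*Z)
(280893 - 888199) + x(-1939) = (280893 - 888199) + (-425 - 1*(-1939)² + 163*(-1939)) = -607306 + (-425 - 1*3759721 - 316057) = -607306 + (-425 - 3759721 - 316057) = -607306 - 4076203 = -4683509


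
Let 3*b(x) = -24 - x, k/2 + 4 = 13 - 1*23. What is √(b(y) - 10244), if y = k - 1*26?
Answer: I*√10234 ≈ 101.16*I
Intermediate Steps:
k = -28 (k = -8 + 2*(13 - 1*23) = -8 + 2*(13 - 23) = -8 + 2*(-10) = -8 - 20 = -28)
y = -54 (y = -28 - 1*26 = -28 - 26 = -54)
b(x) = -8 - x/3 (b(x) = (-24 - x)/3 = -8 - x/3)
√(b(y) - 10244) = √((-8 - ⅓*(-54)) - 10244) = √((-8 + 18) - 10244) = √(10 - 10244) = √(-10234) = I*√10234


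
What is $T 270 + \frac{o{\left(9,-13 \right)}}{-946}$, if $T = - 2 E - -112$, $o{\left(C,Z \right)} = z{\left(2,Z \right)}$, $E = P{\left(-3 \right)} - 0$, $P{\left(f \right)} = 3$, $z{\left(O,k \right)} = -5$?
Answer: $\frac{27074525}{946} \approx 28620.0$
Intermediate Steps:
$E = 3$ ($E = 3 - 0 = 3 + 0 = 3$)
$o{\left(C,Z \right)} = -5$
$T = 106$ ($T = \left(-2\right) 3 - -112 = -6 + 112 = 106$)
$T 270 + \frac{o{\left(9,-13 \right)}}{-946} = 106 \cdot 270 - \frac{5}{-946} = 28620 - - \frac{5}{946} = 28620 + \frac{5}{946} = \frac{27074525}{946}$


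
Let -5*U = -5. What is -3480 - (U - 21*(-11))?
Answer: -3712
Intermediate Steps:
U = 1 (U = -⅕*(-5) = 1)
-3480 - (U - 21*(-11)) = -3480 - (1 - 21*(-11)) = -3480 - (1 + 231) = -3480 - 1*232 = -3480 - 232 = -3712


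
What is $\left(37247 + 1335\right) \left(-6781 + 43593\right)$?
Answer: $1420280584$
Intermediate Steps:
$\left(37247 + 1335\right) \left(-6781 + 43593\right) = 38582 \cdot 36812 = 1420280584$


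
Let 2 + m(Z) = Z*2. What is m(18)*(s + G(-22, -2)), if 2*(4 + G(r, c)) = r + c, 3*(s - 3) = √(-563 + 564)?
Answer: -1292/3 ≈ -430.67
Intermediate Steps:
s = 10/3 (s = 3 + √(-563 + 564)/3 = 3 + √1/3 = 3 + (⅓)*1 = 3 + ⅓ = 10/3 ≈ 3.3333)
G(r, c) = -4 + c/2 + r/2 (G(r, c) = -4 + (r + c)/2 = -4 + (c + r)/2 = -4 + (c/2 + r/2) = -4 + c/2 + r/2)
m(Z) = -2 + 2*Z (m(Z) = -2 + Z*2 = -2 + 2*Z)
m(18)*(s + G(-22, -2)) = (-2 + 2*18)*(10/3 + (-4 + (½)*(-2) + (½)*(-22))) = (-2 + 36)*(10/3 + (-4 - 1 - 11)) = 34*(10/3 - 16) = 34*(-38/3) = -1292/3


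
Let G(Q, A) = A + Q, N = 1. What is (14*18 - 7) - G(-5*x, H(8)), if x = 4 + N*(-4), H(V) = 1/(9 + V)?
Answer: 4164/17 ≈ 244.94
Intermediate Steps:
x = 0 (x = 4 + 1*(-4) = 4 - 4 = 0)
(14*18 - 7) - G(-5*x, H(8)) = (14*18 - 7) - (1/(9 + 8) - 5*0) = (252 - 7) - (1/17 + 0) = 245 - (1/17 + 0) = 245 - 1*1/17 = 245 - 1/17 = 4164/17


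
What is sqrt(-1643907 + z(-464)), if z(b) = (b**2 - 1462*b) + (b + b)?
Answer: I*sqrt(751171) ≈ 866.7*I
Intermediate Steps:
z(b) = b**2 - 1460*b (z(b) = (b**2 - 1462*b) + 2*b = b**2 - 1460*b)
sqrt(-1643907 + z(-464)) = sqrt(-1643907 - 464*(-1460 - 464)) = sqrt(-1643907 - 464*(-1924)) = sqrt(-1643907 + 892736) = sqrt(-751171) = I*sqrt(751171)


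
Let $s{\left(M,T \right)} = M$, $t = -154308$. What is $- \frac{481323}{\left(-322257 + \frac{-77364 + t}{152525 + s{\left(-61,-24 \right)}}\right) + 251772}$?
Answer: $\frac{3057684578}{447777363} \approx 6.8286$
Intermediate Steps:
$- \frac{481323}{\left(-322257 + \frac{-77364 + t}{152525 + s{\left(-61,-24 \right)}}\right) + 251772} = - \frac{481323}{\left(-322257 + \frac{-77364 - 154308}{152525 - 61}\right) + 251772} = - \frac{481323}{\left(-322257 - \frac{231672}{152464}\right) + 251772} = - \frac{481323}{\left(-322257 - \frac{28959}{19058}\right) + 251772} = - \frac{481323}{- \frac{6141602865}{19058} + 251772} = - \frac{481323}{- \frac{1343332089}{19058}} = \left(-481323\right) \left(- \frac{19058}{1343332089}\right) = \frac{3057684578}{447777363}$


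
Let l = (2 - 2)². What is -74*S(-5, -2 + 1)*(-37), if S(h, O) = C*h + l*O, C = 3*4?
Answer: -164280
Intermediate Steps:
l = 0 (l = 0² = 0)
C = 12
S(h, O) = 12*h (S(h, O) = 12*h + 0*O = 12*h + 0 = 12*h)
-74*S(-5, -2 + 1)*(-37) = -888*(-5)*(-37) = -74*(-60)*(-37) = 4440*(-37) = -164280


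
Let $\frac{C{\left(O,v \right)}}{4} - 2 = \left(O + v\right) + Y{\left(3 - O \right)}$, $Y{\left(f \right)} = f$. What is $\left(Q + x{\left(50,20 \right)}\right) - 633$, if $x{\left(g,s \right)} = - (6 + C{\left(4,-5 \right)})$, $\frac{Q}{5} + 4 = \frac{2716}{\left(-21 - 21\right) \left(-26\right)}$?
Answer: $- \frac{25216}{39} \approx -646.56$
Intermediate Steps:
$C{\left(O,v \right)} = 20 + 4 v$ ($C{\left(O,v \right)} = 8 + 4 \left(\left(O + v\right) - \left(-3 + O\right)\right) = 8 + 4 \left(3 + v\right) = 8 + \left(12 + 4 v\right) = 20 + 4 v$)
$Q = - \frac{295}{39}$ ($Q = -20 + 5 \frac{2716}{\left(-21 - 21\right) \left(-26\right)} = -20 + 5 \frac{2716}{\left(-42\right) \left(-26\right)} = -20 + 5 \cdot \frac{2716}{1092} = -20 + 5 \cdot 2716 \cdot \frac{1}{1092} = -20 + 5 \cdot \frac{97}{39} = -20 + \frac{485}{39} = - \frac{295}{39} \approx -7.5641$)
$x{\left(g,s \right)} = -6$ ($x{\left(g,s \right)} = - (6 + \left(20 + 4 \left(-5\right)\right)) = - (6 + \left(20 - 20\right)) = - (6 + 0) = \left(-1\right) 6 = -6$)
$\left(Q + x{\left(50,20 \right)}\right) - 633 = \left(- \frac{295}{39} - 6\right) - 633 = - \frac{529}{39} - 633 = - \frac{25216}{39}$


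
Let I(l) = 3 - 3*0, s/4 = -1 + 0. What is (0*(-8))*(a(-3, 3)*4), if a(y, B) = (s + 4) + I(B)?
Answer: 0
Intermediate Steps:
s = -4 (s = 4*(-1 + 0) = 4*(-1) = -4)
I(l) = 3 (I(l) = 3 + 0 = 3)
a(y, B) = 3 (a(y, B) = (-4 + 4) + 3 = 0 + 3 = 3)
(0*(-8))*(a(-3, 3)*4) = (0*(-8))*(3*4) = 0*12 = 0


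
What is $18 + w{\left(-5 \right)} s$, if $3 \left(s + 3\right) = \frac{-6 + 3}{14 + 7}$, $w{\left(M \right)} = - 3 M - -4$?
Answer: $- \frac{838}{21} \approx -39.905$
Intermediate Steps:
$w{\left(M \right)} = 4 - 3 M$ ($w{\left(M \right)} = - 3 M + 4 = 4 - 3 M$)
$s = - \frac{64}{21}$ ($s = -3 + \frac{\left(-6 + 3\right) \frac{1}{14 + 7}}{3} = -3 + \frac{\left(-3\right) \frac{1}{21}}{3} = -3 + \frac{1}{3} \left(- \frac{1}{7}\right) = -3 - \frac{1}{21} = - \frac{64}{21} \approx -3.0476$)
$18 + w{\left(-5 \right)} s = 18 + \left(4 - -15\right) \left(- \frac{64}{21}\right) = 18 + \left(4 + 15\right) \left(- \frac{64}{21}\right) = 18 + 19 \left(- \frac{64}{21}\right) = 18 - \frac{1216}{21} = - \frac{838}{21}$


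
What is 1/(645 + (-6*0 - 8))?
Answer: 1/637 ≈ 0.0015699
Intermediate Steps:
1/(645 + (-6*0 - 8)) = 1/(645 + (0 - 8)) = 1/(645 - 8) = 1/637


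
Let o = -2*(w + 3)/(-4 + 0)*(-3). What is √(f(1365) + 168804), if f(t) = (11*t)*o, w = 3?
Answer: 3*√3741 ≈ 183.49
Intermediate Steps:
o = -9 (o = -2*(3 + 3)/(-4 + 0)*(-3) = -12/(-4)*(-3) = -12*(-1)/4*(-3) = -2*(-3/2)*(-3) = 3*(-3) = -9)
f(t) = -99*t (f(t) = (11*t)*(-9) = -99*t)
√(f(1365) + 168804) = √(-99*1365 + 168804) = √(-135135 + 168804) = √33669 = 3*√3741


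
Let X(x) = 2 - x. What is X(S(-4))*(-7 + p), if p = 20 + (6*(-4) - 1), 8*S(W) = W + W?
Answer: -36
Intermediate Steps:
S(W) = W/4 (S(W) = (W + W)/8 = (2*W)/8 = W/4)
p = -5 (p = 20 + (-24 - 1) = 20 - 25 = -5)
X(S(-4))*(-7 + p) = (2 - (-4)/4)*(-7 - 5) = (2 - 1*(-1))*(-12) = (2 + 1)*(-12) = 3*(-12) = -36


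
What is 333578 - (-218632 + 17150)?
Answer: 535060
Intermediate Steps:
333578 - (-218632 + 17150) = 333578 - 1*(-201482) = 333578 + 201482 = 535060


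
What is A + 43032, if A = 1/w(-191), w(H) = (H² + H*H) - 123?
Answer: 3134407849/72839 ≈ 43032.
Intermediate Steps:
w(H) = -123 + 2*H² (w(H) = (H² + H²) - 123 = 2*H² - 123 = -123 + 2*H²)
A = 1/72839 (A = 1/(-123 + 2*(-191)²) = 1/(-123 + 2*36481) = 1/(-123 + 72962) = 1/72839 ≈ 1.3729e-5)
A + 43032 = 1/72839 + 43032 = 3134407849/72839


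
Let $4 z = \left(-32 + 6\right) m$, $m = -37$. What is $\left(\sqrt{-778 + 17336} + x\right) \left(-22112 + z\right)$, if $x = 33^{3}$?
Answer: $- \frac{1571992191}{2} - \frac{43743 \sqrt{16558}}{2} \approx -7.8881 \cdot 10^{8}$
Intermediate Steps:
$x = 35937$
$z = \frac{481}{2}$ ($z = \frac{\left(-32 + 6\right) \left(-37\right)}{4} = \frac{\left(-26\right) \left(-37\right)}{4} = \frac{1}{4} \cdot 962 = \frac{481}{2} \approx 240.5$)
$\left(\sqrt{-778 + 17336} + x\right) \left(-22112 + z\right) = \left(\sqrt{-778 + 17336} + 35937\right) \left(-22112 + \frac{481}{2}\right) = \left(\sqrt{16558} + 35937\right) \left(- \frac{43743}{2}\right) = \left(35937 + \sqrt{16558}\right) \left(- \frac{43743}{2}\right) = - \frac{1571992191}{2} - \frac{43743 \sqrt{16558}}{2}$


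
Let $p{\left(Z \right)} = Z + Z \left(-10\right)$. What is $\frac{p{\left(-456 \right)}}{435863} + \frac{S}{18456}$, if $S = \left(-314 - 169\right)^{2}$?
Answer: $\frac{33919262277}{2681429176} \approx 12.65$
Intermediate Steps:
$p{\left(Z \right)} = - 9 Z$ ($p{\left(Z \right)} = Z - 10 Z = - 9 Z$)
$S = 233289$ ($S = \left(-483\right)^{2} = 233289$)
$\frac{p{\left(-456 \right)}}{435863} + \frac{S}{18456} = \frac{\left(-9\right) \left(-456\right)}{435863} + \frac{233289}{18456} = 4104 \cdot \frac{1}{435863} + 233289 \cdot \frac{1}{18456} = \frac{4104}{435863} + \frac{77763}{6152} = \frac{33919262277}{2681429176}$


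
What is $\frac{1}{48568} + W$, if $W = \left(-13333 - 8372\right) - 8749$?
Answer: $- \frac{1479089871}{48568} \approx -30454.0$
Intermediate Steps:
$W = -30454$ ($W = -21705 - 8749 = -30454$)
$\frac{1}{48568} + W = \frac{1}{48568} - 30454 = - \frac{1479089871}{48568}$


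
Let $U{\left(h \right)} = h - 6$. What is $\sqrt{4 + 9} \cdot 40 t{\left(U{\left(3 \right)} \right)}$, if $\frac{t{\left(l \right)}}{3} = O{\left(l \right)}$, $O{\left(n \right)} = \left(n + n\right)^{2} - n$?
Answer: $4680 \sqrt{13} \approx 16874.0$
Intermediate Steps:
$U{\left(h \right)} = -6 + h$ ($U{\left(h \right)} = h - 6 = -6 + h$)
$O{\left(n \right)} = - n + 4 n^{2}$ ($O{\left(n \right)} = \left(2 n\right)^{2} - n = 4 n^{2} - n = - n + 4 n^{2}$)
$t{\left(l \right)} = 3 l \left(-1 + 4 l\right)$
$\sqrt{4 + 9} \cdot 40 t{\left(U{\left(3 \right)} \right)} = \sqrt{4 + 9} \cdot 40 \cdot 3 \left(-6 + 3\right) \left(-1 + 4 \left(-6 + 3\right)\right) = \sqrt{13} \cdot 40 \cdot 3 \left(-3\right) \left(-1 + 4 \left(-3\right)\right) = 40 \sqrt{13} \cdot 3 \left(-3\right) \left(-1 - 12\right) = 40 \sqrt{13} \cdot 3 \left(-3\right) \left(-13\right) = 40 \sqrt{13} \cdot 117 = 4680 \sqrt{13}$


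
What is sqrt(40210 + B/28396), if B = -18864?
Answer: sqrt(2026381679326)/7099 ≈ 200.52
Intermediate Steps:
sqrt(40210 + B/28396) = sqrt(40210 - 18864/28396) = sqrt(40210 - 18864*1/28396) = sqrt(40210 - 4716/7099) = sqrt(285446074/7099) = sqrt(2026381679326)/7099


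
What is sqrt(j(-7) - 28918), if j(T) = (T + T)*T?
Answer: 2*I*sqrt(7205) ≈ 169.76*I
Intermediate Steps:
j(T) = 2*T**2 (j(T) = (2*T)*T = 2*T**2)
sqrt(j(-7) - 28918) = sqrt(2*(-7)**2 - 28918) = sqrt(2*49 - 28918) = sqrt(98 - 28918) = sqrt(-28820) = 2*I*sqrt(7205)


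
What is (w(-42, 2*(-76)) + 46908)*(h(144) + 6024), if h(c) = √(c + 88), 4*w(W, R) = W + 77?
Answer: 282626502 + 187667*√58/2 ≈ 2.8334e+8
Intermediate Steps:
w(W, R) = 77/4 + W/4 (w(W, R) = (W + 77)/4 = (77 + W)/4 = 77/4 + W/4)
h(c) = √(88 + c)
(w(-42, 2*(-76)) + 46908)*(h(144) + 6024) = ((77/4 + (¼)*(-42)) + 46908)*(√(88 + 144) + 6024) = ((77/4 - 21/2) + 46908)*(√232 + 6024) = (35/4 + 46908)*(2*√58 + 6024) = 187667*(6024 + 2*√58)/4 = 282626502 + 187667*√58/2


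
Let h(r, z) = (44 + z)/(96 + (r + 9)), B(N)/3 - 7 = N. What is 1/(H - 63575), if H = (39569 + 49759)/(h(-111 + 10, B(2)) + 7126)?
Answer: -9525/605432771 ≈ -1.5733e-5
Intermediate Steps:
B(N) = 21 + 3*N
h(r, z) = (44 + z)/(105 + r) (h(r, z) = (44 + z)/(96 + (9 + r)) = (44 + z)/(105 + r))
H = 119104/9525 (H = (39569 + 49759)/((44 + (21 + 3*2))/(105 + (-111 + 10)) + 7126) = 89328/((44 + (21 + 6))/(105 - 101) + 7126) = 89328/((44 + 27)/4 + 7126) = 89328/((¼)*71 + 7126) = 89328/(71/4 + 7126) = 89328/(28575/4) = 89328*(4/28575) = 119104/9525 ≈ 12.504)
1/(H - 63575) = 1/(119104/9525 - 63575) = 1/(-605432771/9525) = -9525/605432771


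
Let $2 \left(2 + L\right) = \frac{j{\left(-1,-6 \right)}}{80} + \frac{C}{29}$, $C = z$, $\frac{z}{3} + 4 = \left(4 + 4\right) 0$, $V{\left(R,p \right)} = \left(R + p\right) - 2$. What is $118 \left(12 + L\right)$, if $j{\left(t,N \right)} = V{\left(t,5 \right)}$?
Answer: $\frac{1342191}{1160} \approx 1157.1$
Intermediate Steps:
$V{\left(R,p \right)} = -2 + R + p$
$j{\left(t,N \right)} = 3 + t$ ($j{\left(t,N \right)} = -2 + t + 5 = 3 + t$)
$z = -12$ ($z = -12 + 3 \left(4 + 4\right) 0 = -12 + 3 \cdot 8 \cdot 0 = -12 + 3 \cdot 0 = -12 + 0 = -12$)
$C = -12$
$L = - \frac{5091}{2320}$ ($L = -2 + \frac{\frac{3 - 1}{80} - \frac{12}{29}}{2} = -2 + \frac{2 \cdot \frac{1}{80} - \frac{12}{29}}{2} = -2 + \frac{\frac{1}{40} - \frac{12}{29}}{2} = -2 + \frac{1}{2} \left(- \frac{451}{1160}\right) = -2 - \frac{451}{2320} = - \frac{5091}{2320} \approx -2.1944$)
$118 \left(12 + L\right) = 118 \left(12 - \frac{5091}{2320}\right) = 118 \cdot \frac{22749}{2320} = \frac{1342191}{1160}$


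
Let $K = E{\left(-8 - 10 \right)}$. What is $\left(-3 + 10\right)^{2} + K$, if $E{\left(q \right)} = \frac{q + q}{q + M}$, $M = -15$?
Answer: $\frac{551}{11} \approx 50.091$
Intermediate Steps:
$E{\left(q \right)} = \frac{2 q}{-15 + q}$ ($E{\left(q \right)} = \frac{q + q}{q - 15} = \frac{2 q}{-15 + q}$)
$K = \frac{12}{11}$ ($K = \frac{2 \left(-8 - 10\right)}{-15 - 18} = 2 \left(-18\right) \frac{1}{-15 - 18} = 2 \left(-18\right) \frac{1}{-33} = 2 \left(-18\right) \left(- \frac{1}{33}\right) = \frac{12}{11} \approx 1.0909$)
$\left(-3 + 10\right)^{2} + K = \left(-3 + 10\right)^{2} + \frac{12}{11} = 7^{2} + \frac{12}{11} = 49 + \frac{12}{11} = \frac{551}{11}$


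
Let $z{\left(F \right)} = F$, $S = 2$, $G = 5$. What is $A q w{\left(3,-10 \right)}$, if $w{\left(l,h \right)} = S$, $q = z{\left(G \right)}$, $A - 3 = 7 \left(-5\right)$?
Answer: $-320$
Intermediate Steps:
$A = -32$ ($A = 3 + 7 \left(-5\right) = 3 - 35 = -32$)
$q = 5$
$w{\left(l,h \right)} = 2$
$A q w{\left(3,-10 \right)} = \left(-32\right) 5 \cdot 2 = \left(-160\right) 2 = -320$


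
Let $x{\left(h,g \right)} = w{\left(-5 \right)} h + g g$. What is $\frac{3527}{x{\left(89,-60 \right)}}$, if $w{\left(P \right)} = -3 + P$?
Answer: $\frac{3527}{2888} \approx 1.2213$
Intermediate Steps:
$x{\left(h,g \right)} = g^{2} - 8 h$ ($x{\left(h,g \right)} = \left(-3 - 5\right) h + g g = - 8 h + g^{2} = g^{2} - 8 h$)
$\frac{3527}{x{\left(89,-60 \right)}} = \frac{3527}{\left(-60\right)^{2} - 712} = \frac{3527}{3600 - 712} = \frac{3527}{2888}$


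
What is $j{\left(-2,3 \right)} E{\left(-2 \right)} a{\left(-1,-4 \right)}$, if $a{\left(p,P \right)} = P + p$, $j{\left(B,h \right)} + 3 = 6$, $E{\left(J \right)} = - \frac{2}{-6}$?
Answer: $-5$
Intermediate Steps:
$E{\left(J \right)} = \frac{1}{3}$ ($E{\left(J \right)} = \left(-2\right) \left(- \frac{1}{6}\right) = \frac{1}{3}$)
$j{\left(B,h \right)} = 3$ ($j{\left(B,h \right)} = -3 + 6 = 3$)
$j{\left(-2,3 \right)} E{\left(-2 \right)} a{\left(-1,-4 \right)} = 3 \cdot \frac{1}{3} \left(-4 - 1\right) = 1 \left(-5\right) = -5$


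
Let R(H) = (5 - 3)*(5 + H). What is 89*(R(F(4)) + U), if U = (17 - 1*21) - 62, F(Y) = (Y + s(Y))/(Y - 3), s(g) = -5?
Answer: -5162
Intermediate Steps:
F(Y) = (-5 + Y)/(-3 + Y) (F(Y) = (Y - 5)/(Y - 3) = (-5 + Y)/(-3 + Y))
U = -66 (U = (17 - 21) - 62 = -4 - 62 = -66)
R(H) = 10 + 2*H (R(H) = 2*(5 + H) = 10 + 2*H)
89*(R(F(4)) + U) = 89*((10 + 2*((-5 + 4)/(-3 + 4))) - 66) = 89*((10 + 2*(-1/1)) - 66) = 89*((10 + 2*(1*(-1))) - 66) = 89*((10 + 2*(-1)) - 66) = 89*((10 - 2) - 66) = 89*(8 - 66) = 89*(-58) = -5162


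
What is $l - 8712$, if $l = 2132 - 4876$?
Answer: $-11456$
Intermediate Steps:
$l = -2744$ ($l = 2132 - 4876 = -2744$)
$l - 8712 = -2744 - 8712 = -11456$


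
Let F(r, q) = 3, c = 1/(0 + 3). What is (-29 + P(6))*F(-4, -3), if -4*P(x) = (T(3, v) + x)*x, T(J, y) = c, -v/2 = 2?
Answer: -231/2 ≈ -115.50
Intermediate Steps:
v = -4 (v = -2*2 = -4)
c = ⅓ (c = 1/3 = ⅓ ≈ 0.33333)
T(J, y) = ⅓
P(x) = -x*(⅓ + x)/4 (P(x) = -(⅓ + x)*x/4 = -x*(⅓ + x)/4)
(-29 + P(6))*F(-4, -3) = (-29 - 1/12*6*(1 + 3*6))*3 = (-29 - 1/12*6*(1 + 18))*3 = (-29 - 1/12*6*19)*3 = (-29 - 19/2)*3 = -77/2*3 = -231/2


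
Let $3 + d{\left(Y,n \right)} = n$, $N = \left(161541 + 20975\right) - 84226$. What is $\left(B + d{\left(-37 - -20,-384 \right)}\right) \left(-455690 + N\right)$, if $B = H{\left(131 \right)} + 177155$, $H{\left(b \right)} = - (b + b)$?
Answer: $-63083244400$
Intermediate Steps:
$H{\left(b \right)} = - 2 b$
$N = 98290$ ($N = 182516 - 84226 = 98290$)
$d{\left(Y,n \right)} = -3 + n$
$B = 176893$ ($B = \left(-2\right) 131 + 177155 = -262 + 177155 = 176893$)
$\left(B + d{\left(-37 - -20,-384 \right)}\right) \left(-455690 + N\right) = \left(176893 - 387\right) \left(-455690 + 98290\right) = \left(176893 - 387\right) \left(-357400\right) = 176506 \left(-357400\right) = -63083244400$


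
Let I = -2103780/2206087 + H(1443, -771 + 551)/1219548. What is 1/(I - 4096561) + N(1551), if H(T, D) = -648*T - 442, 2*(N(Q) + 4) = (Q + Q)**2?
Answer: 2410303279566346211559524/500977777170357259 ≈ 4.8112e+6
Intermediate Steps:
N(Q) = -4 + 2*Q**2 (N(Q) = -4 + (Q + Q)**2/2 = -4 + (2*Q)**2/2 = -4 + (4*Q**2)/2 = -4 + 2*Q**2)
H(T, D) = -442 - 648*T
I = -210430378021/122292226758 (I = -2103780/2206087 + (-442 - 648*1443)/1219548 = -2103780*1/2206087 + (-442 - 935064)*(1/1219548) = -2103780/2206087 - 935506*1/1219548 = -2103780/2206087 - 42523/55434 = -210430378021/122292226758 ≈ -1.7207)
1/(I - 4096561) + N(1551) = 1/(-210430378021/122292226758 - 4096561) + (-4 + 2*1551**2) = 1/(-500977777170357259/122292226758) + (-4 + 2*2405601) = -122292226758/500977777170357259 + (-4 + 4811202) = -122292226758/500977777170357259 + 4811198 = 2410303279566346211559524/500977777170357259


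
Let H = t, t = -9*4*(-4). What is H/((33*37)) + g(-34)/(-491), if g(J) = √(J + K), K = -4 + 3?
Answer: 48/407 - I*√35/491 ≈ 0.11794 - 0.012049*I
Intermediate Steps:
K = -1
g(J) = √(-1 + J) (g(J) = √(J - 1) = √(-1 + J))
t = 144 (t = -36*(-4) = 144)
H = 144
H/((33*37)) + g(-34)/(-491) = 144/((33*37)) + √(-1 - 34)/(-491) = 144/1221 + √(-35)*(-1/491) = 144*(1/1221) + (I*√35)*(-1/491) = 48/407 - I*√35/491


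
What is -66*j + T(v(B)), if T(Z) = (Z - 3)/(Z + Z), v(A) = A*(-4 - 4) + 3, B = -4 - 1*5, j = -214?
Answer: 353112/25 ≈ 14124.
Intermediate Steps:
B = -9 (B = -4 - 5 = -9)
v(A) = 3 - 8*A (v(A) = A*(-8) + 3 = -8*A + 3 = 3 - 8*A)
T(Z) = (-3 + Z)/(2*Z) (T(Z) = (-3 + Z)/((2*Z)) = (-3 + Z)*(1/(2*Z)) = (-3 + Z)/(2*Z))
-66*j + T(v(B)) = -66*(-214) + (-3 + (3 - 8*(-9)))/(2*(3 - 8*(-9))) = 14124 + (-3 + (3 + 72))/(2*(3 + 72)) = 14124 + (1/2)*(-3 + 75)/75 = 14124 + (1/2)*(1/75)*72 = 14124 + 12/25 = 353112/25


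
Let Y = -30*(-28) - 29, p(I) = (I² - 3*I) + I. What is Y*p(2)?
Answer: 0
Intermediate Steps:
p(I) = I² - 2*I
Y = 811 (Y = 840 - 29 = 811)
Y*p(2) = 811*(2*(-2 + 2)) = 811*(2*0) = 811*0 = 0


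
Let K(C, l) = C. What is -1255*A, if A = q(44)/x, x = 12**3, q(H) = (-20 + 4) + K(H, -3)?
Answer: -8785/432 ≈ -20.336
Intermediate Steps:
q(H) = -16 + H (q(H) = (-20 + 4) + H = -16 + H)
x = 1728
A = 7/432 (A = (-16 + 44)/1728 = 28*(1/1728) = 7/432 ≈ 0.016204)
-1255*A = -1255*7/432 = -8785/432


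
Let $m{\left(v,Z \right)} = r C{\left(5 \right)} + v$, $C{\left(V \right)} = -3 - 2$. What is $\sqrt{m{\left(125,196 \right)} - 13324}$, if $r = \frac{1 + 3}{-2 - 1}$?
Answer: $\frac{i \sqrt{118731}}{3} \approx 114.86 i$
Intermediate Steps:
$C{\left(V \right)} = -5$
$r = - \frac{4}{3}$ ($r = \frac{4}{-3} = 4 \left(- \frac{1}{3}\right) = - \frac{4}{3} \approx -1.3333$)
$m{\left(v,Z \right)} = \frac{20}{3} + v$ ($m{\left(v,Z \right)} = \left(- \frac{4}{3}\right) \left(-5\right) + v = \frac{20}{3} + v$)
$\sqrt{m{\left(125,196 \right)} - 13324} = \sqrt{\left(\frac{20}{3} + 125\right) - 13324} = \sqrt{\frac{395}{3} - 13324} = \sqrt{- \frac{39577}{3}} = \frac{i \sqrt{118731}}{3}$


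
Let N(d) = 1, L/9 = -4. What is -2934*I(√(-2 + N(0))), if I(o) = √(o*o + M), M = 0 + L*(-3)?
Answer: -2934*√107 ≈ -30350.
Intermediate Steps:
L = -36 (L = 9*(-4) = -36)
M = 108 (M = 0 - 36*(-3) = 0 + 108 = 108)
I(o) = √(108 + o²) (I(o) = √(o*o + 108) = √(o² + 108) = √(108 + o²))
-2934*I(√(-2 + N(0))) = -2934*√(108 + (√(-2 + 1))²) = -2934*√(108 + (√(-1))²) = -2934*√(108 + I²) = -2934*√(108 - 1) = -2934*√107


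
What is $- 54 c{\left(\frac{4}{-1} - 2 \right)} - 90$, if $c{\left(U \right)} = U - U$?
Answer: $-90$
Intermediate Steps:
$c{\left(U \right)} = 0$
$- 54 c{\left(\frac{4}{-1} - 2 \right)} - 90 = \left(-54\right) 0 - 90 = 0 - 90 = -90$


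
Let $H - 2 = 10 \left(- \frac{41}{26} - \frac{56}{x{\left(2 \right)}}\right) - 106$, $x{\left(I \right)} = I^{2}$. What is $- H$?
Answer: $\frac{3377}{13} \approx 259.77$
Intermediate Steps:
$H = - \frac{3377}{13}$ ($H = 2 + \left(10 \left(- \frac{41}{26} - \frac{56}{2^{2}}\right) - 106\right) = 2 + \left(10 \left(\left(-41\right) \frac{1}{26} - \frac{56}{4}\right) - 106\right) = 2 + \left(10 \left(- \frac{41}{26} - 14\right) - 106\right) = 2 + \left(10 \left(- \frac{405}{26}\right) - 106\right) = 2 - \frac{3403}{13} = - \frac{3377}{13} \approx -259.77$)
$- H = \left(-1\right) \left(- \frac{3377}{13}\right) = \frac{3377}{13}$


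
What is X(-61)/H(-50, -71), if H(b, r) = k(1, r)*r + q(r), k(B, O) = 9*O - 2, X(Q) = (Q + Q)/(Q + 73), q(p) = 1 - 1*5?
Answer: -61/273042 ≈ -0.00022341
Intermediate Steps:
q(p) = -4 (q(p) = 1 - 5 = -4)
X(Q) = 2*Q/(73 + Q) (X(Q) = (2*Q)/(73 + Q) = 2*Q/(73 + Q))
k(B, O) = -2 + 9*O
H(b, r) = -4 + r*(-2 + 9*r) (H(b, r) = (-2 + 9*r)*r - 4 = r*(-2 + 9*r) - 4 = -4 + r*(-2 + 9*r))
X(-61)/H(-50, -71) = (2*(-61)/(73 - 61))/(-4 - 71*(-2 + 9*(-71))) = (2*(-61)/12)/(-4 - 71*(-2 - 639)) = (2*(-61)*(1/12))/(-4 - 71*(-641)) = -61/(6*(-4 + 45511)) = -61/6/45507 = -61/6*1/45507 = -61/273042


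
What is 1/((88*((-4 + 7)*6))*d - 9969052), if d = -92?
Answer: -1/10114780 ≈ -9.8865e-8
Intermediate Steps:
1/((88*((-4 + 7)*6))*d - 9969052) = 1/((88*((-4 + 7)*6))*(-92) - 9969052) = 1/((88*(3*6))*(-92) - 9969052) = 1/((88*18)*(-92) - 9969052) = 1/(1584*(-92) - 9969052) = 1/(-145728 - 9969052) = 1/(-10114780) = -1/10114780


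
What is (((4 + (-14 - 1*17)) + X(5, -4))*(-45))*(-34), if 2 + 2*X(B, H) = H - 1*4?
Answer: -48960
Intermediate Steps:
X(B, H) = -3 + H/2 (X(B, H) = -1 + (H - 1*4)/2 = -1 + (H - 4)/2 = -1 + (-4 + H)/2 = -1 + (-2 + H/2) = -3 + H/2)
(((4 + (-14 - 1*17)) + X(5, -4))*(-45))*(-34) = (((4 + (-14 - 1*17)) + (-3 + (½)*(-4)))*(-45))*(-34) = (((4 + (-14 - 17)) + (-3 - 2))*(-45))*(-34) = (((4 - 31) - 5)*(-45))*(-34) = ((-27 - 5)*(-45))*(-34) = -32*(-45)*(-34) = 1440*(-34) = -48960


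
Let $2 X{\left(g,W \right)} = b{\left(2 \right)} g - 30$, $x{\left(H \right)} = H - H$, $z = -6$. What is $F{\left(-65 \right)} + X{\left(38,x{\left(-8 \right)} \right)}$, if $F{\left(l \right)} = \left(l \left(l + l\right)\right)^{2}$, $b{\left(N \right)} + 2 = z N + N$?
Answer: $71402257$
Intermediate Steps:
$x{\left(H \right)} = 0$
$b{\left(N \right)} = -2 - 5 N$ ($b{\left(N \right)} = -2 + \left(- 6 N + N\right) = -2 - 5 N$)
$X{\left(g,W \right)} = -15 - 6 g$ ($X{\left(g,W \right)} = \frac{\left(-2 - 10\right) g - 30}{2} = \frac{- 12 g - 30}{2} = \frac{-30 - 12 g}{2} = -15 - 6 g$)
$F{\left(l \right)} = 4 l^{4}$ ($F{\left(l \right)} = \left(l 2 l\right)^{2} = \left(2 l^{2}\right)^{2} = 4 l^{4}$)
$F{\left(-65 \right)} + X{\left(38,x{\left(-8 \right)} \right)} = 4 \left(-65\right)^{4} - 243 = 4 \cdot 17850625 - 243 = 71402500 - 243 = 71402257$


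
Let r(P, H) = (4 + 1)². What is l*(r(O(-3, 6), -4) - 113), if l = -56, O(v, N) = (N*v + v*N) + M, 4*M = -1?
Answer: 4928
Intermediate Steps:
M = -¼ (M = (¼)*(-1) = -¼ ≈ -0.25000)
O(v, N) = -¼ + 2*N*v (O(v, N) = (N*v + v*N) - ¼ = (N*v + N*v) - ¼ = 2*N*v - ¼ = -¼ + 2*N*v)
r(P, H) = 25 (r(P, H) = 5² = 25)
l*(r(O(-3, 6), -4) - 113) = -56*(25 - 113) = -56*(-88) = 4928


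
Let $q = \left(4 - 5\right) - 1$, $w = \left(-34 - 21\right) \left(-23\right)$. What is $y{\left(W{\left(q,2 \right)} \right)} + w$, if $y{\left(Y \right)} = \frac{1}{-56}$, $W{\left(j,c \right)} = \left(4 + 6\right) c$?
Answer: $\frac{70839}{56} \approx 1265.0$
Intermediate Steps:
$w = 1265$ ($w = \left(-55\right) \left(-23\right) = 1265$)
$q = -2$ ($q = -1 - 1 = -2$)
$W{\left(j,c \right)} = 10 c$
$y{\left(Y \right)} = - \frac{1}{56}$
$y{\left(W{\left(q,2 \right)} \right)} + w = - \frac{1}{56} + 1265 = \frac{70839}{56}$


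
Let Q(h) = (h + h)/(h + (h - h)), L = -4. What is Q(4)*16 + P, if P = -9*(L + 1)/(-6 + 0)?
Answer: 55/2 ≈ 27.500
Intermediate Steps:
Q(h) = 2 (Q(h) = (2*h)/(h + 0) = (2*h)/h = 2)
P = -9/2 (P = -9*(-4 + 1)/(-6 + 0) = -9/((-6/(-3))) = -9/((-6*(-⅓))) = -9/2 ≈ -4.5000)
Q(4)*16 + P = 2*16 - 9/2 = 32 - 9/2 = 55/2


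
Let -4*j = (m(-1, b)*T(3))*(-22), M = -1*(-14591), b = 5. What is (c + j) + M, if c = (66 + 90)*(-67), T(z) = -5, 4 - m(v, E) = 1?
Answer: 8113/2 ≈ 4056.5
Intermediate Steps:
m(v, E) = 3 (m(v, E) = 4 - 1*1 = 4 - 1 = 3)
c = -10452 (c = 156*(-67) = -10452)
M = 14591
j = -165/2 (j = -3*(-5)*(-22)/4 = -(-15)*(-22)/4 = -¼*330 = -165/2 ≈ -82.500)
(c + j) + M = (-10452 - 165/2) + 14591 = -21069/2 + 14591 = 8113/2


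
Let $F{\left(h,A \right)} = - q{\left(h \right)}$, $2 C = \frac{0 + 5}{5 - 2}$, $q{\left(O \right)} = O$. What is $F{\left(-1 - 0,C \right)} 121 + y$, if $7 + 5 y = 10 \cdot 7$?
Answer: $\frac{668}{5} \approx 133.6$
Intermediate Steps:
$y = \frac{63}{5}$ ($y = - \frac{7}{5} + \frac{10 \cdot 7}{5} = - \frac{7}{5} + \frac{1}{5} \cdot 70 = - \frac{7}{5} + 14 = \frac{63}{5} \approx 12.6$)
$C = \frac{5}{6}$ ($C = \frac{\left(0 + 5\right) \frac{1}{5 - 2}}{2} = \frac{5 \cdot \frac{1}{3}}{2} = \frac{1}{2} \cdot \frac{5}{3} = \frac{5}{6} \approx 0.83333$)
$F{\left(h,A \right)} = - h$
$F{\left(-1 - 0,C \right)} 121 + y = - (-1 - 0) 121 + \frac{63}{5} = - (-1 + 0) 121 + \frac{63}{5} = \left(-1\right) \left(-1\right) 121 + \frac{63}{5} = 1 \cdot 121 + \frac{63}{5} = 121 + \frac{63}{5} = \frac{668}{5}$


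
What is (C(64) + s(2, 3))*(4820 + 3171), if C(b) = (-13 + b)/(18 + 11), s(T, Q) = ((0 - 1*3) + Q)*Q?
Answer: 407541/29 ≈ 14053.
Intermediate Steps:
s(T, Q) = Q*(-3 + Q) (s(T, Q) = ((0 - 3) + Q)*Q = (-3 + Q)*Q = Q*(-3 + Q))
C(b) = -13/29 + b/29 (C(b) = (-13 + b)/29 = (-13 + b)*(1/29) = -13/29 + b/29)
(C(64) + s(2, 3))*(4820 + 3171) = ((-13/29 + (1/29)*64) + 3*(-3 + 3))*(4820 + 3171) = ((-13/29 + 64/29) + 3*0)*7991 = (51/29 + 0)*7991 = (51/29)*7991 = 407541/29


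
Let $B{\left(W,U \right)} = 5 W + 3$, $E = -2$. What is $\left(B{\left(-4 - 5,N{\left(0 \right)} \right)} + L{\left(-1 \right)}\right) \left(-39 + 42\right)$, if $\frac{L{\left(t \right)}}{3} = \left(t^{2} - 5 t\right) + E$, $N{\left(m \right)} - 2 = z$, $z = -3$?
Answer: $-90$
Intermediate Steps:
$N{\left(m \right)} = -1$ ($N{\left(m \right)} = 2 - 3 = -1$)
$B{\left(W,U \right)} = 3 + 5 W$
$L{\left(t \right)} = -6 - 15 t + 3 t^{2}$ ($L{\left(t \right)} = 3 \left(\left(t^{2} - 5 t\right) - 2\right) = 3 \left(-2 + t^{2} - 5 t\right) = -6 - 15 t + 3 t^{2}$)
$\left(B{\left(-4 - 5,N{\left(0 \right)} \right)} + L{\left(-1 \right)}\right) \left(-39 + 42\right) = \left(\left(3 + 5 \left(-4 - 5\right)\right) - \left(-9 - 3\right)\right) \left(-39 + 42\right) = \left(\left(3 + 5 \left(-9\right)\right) + \left(-6 + 15 + 3 \cdot 1\right)\right) 3 = \left(\left(3 - 45\right) + \left(-6 + 15 + 3\right)\right) 3 = \left(-42 + 12\right) 3 = \left(-30\right) 3 = -90$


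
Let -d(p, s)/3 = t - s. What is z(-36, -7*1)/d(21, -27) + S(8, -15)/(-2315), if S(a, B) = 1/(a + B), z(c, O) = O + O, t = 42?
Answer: 227077/3354435 ≈ 0.067695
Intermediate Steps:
z(c, O) = 2*O
d(p, s) = -126 + 3*s (d(p, s) = -3*(42 - s) = -126 + 3*s)
S(a, B) = 1/(B + a)
z(-36, -7*1)/d(21, -27) + S(8, -15)/(-2315) = (2*(-7*1))/(-126 + 3*(-27)) + 1/((-15 + 8)*(-2315)) = (2*(-7))/(-126 - 81) - 1/2315/(-7) = -14/(-207) - ⅐*(-1/2315) = -14*(-1/207) + 1/16205 = 14/207 + 1/16205 = 227077/3354435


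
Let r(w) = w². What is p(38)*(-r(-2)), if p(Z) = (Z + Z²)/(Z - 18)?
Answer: -1482/5 ≈ -296.40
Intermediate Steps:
p(Z) = (Z + Z²)/(-18 + Z)
p(38)*(-r(-2)) = (38*(1 + 38)/(-18 + 38))*(-1*(-2)²) = (38*39/20)*(-1*4) = (38*(1/20)*39)*(-4) = (741/10)*(-4) = -1482/5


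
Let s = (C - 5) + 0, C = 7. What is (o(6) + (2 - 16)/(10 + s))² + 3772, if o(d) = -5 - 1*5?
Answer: 140281/36 ≈ 3896.7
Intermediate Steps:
o(d) = -10 (o(d) = -5 - 5 = -10)
s = 2 (s = (7 - 5) + 0 = 2 + 0 = 2)
(o(6) + (2 - 16)/(10 + s))² + 3772 = (-10 + (2 - 16)/(10 + 2))² + 3772 = (-10 - 14/12)² + 3772 = (-10 - 14*1/12)² + 3772 = (-10 - 7/6)² + 3772 = (-67/6)² + 3772 = 4489/36 + 3772 = 140281/36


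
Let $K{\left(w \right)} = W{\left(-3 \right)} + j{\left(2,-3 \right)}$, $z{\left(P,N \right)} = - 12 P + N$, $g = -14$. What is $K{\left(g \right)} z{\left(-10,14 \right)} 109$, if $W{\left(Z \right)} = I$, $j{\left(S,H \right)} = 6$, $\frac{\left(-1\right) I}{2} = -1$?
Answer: $116848$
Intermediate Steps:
$I = 2$ ($I = \left(-2\right) \left(-1\right) = 2$)
$z{\left(P,N \right)} = N - 12 P$
$W{\left(Z \right)} = 2$
$K{\left(w \right)} = 8$ ($K{\left(w \right)} = 2 + 6 = 8$)
$K{\left(g \right)} z{\left(-10,14 \right)} 109 = 8 \left(14 - -120\right) 109 = 8 \left(14 + 120\right) 109 = 8 \cdot 134 \cdot 109 = 1072 \cdot 109 = 116848$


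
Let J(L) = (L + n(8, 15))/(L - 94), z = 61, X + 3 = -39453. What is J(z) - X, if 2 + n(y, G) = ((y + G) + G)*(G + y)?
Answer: 433705/11 ≈ 39428.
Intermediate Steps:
X = -39456 (X = -3 - 39453 = -39456)
n(y, G) = -2 + (G + y)*(y + 2*G) (n(y, G) = -2 + ((y + G) + G)*(G + y) = -2 + ((G + y) + G)*(G + y) = -2 + (y + 2*G)*(G + y) = -2 + (G + y)*(y + 2*G))
J(L) = (872 + L)/(-94 + L) (J(L) = (L + (-2 + 8² + 2*15² + 3*15*8))/(L - 94) = (L + (-2 + 64 + 2*225 + 360))/(-94 + L) = (L + (-2 + 64 + 450 + 360))/(-94 + L) = (L + 872)/(-94 + L) = (872 + L)/(-94 + L))
J(z) - X = (872 + 61)/(-94 + 61) - 1*(-39456) = 933/(-33) + 39456 = -1/33*933 + 39456 = -311/11 + 39456 = 433705/11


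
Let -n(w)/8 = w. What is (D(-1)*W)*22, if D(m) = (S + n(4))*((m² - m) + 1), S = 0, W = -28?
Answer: 59136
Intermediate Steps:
n(w) = -8*w
D(m) = -32 - 32*m² + 32*m (D(m) = (0 - 8*4)*((m² - m) + 1) = (0 - 32)*(1 + m² - m) = -32*(1 + m² - m) = -32 - 32*m² + 32*m)
(D(-1)*W)*22 = ((-32 - 32*(-1)² + 32*(-1))*(-28))*22 = ((-32 - 32*1 - 32)*(-28))*22 = ((-32 - 32 - 32)*(-28))*22 = -96*(-28)*22 = 2688*22 = 59136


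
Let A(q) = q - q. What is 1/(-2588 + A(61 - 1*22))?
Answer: -1/2588 ≈ -0.00038640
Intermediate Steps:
A(q) = 0
1/(-2588 + A(61 - 1*22)) = 1/(-2588 + 0) = 1/(-2588) = -1/2588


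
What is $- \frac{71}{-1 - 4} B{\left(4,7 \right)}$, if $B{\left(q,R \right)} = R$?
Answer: $\frac{497}{5} \approx 99.4$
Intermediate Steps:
$- \frac{71}{-1 - 4} B{\left(4,7 \right)} = - \frac{71}{-1 - 4} \cdot 7 = - \frac{71}{-5} \cdot 7 = \left(-71\right) \left(- \frac{1}{5}\right) 7 = \frac{71}{5} \cdot 7 = \frac{497}{5}$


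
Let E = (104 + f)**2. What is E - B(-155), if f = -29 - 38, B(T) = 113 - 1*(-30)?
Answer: 1226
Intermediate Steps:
B(T) = 143 (B(T) = 113 + 30 = 143)
f = -67
E = 1369 (E = (104 - 67)**2 = 37**2 = 1369)
E - B(-155) = 1369 - 1*143 = 1369 - 143 = 1226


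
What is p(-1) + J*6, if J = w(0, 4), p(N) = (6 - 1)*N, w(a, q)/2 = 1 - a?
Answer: 7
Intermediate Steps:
w(a, q) = 2 - 2*a (w(a, q) = 2*(1 - a) = 2 - 2*a)
p(N) = 5*N
J = 2 (J = 2 - 2*0 = 2 + 0 = 2)
p(-1) + J*6 = 5*(-1) + 2*6 = -5 + 12 = 7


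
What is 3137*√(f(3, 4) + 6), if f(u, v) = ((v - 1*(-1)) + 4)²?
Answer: 3137*√87 ≈ 29260.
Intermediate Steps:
f(u, v) = (5 + v)² (f(u, v) = ((v + 1) + 4)² = ((1 + v) + 4)² = (5 + v)²)
3137*√(f(3, 4) + 6) = 3137*√((5 + 4)² + 6) = 3137*√(9² + 6) = 3137*√(81 + 6) = 3137*√87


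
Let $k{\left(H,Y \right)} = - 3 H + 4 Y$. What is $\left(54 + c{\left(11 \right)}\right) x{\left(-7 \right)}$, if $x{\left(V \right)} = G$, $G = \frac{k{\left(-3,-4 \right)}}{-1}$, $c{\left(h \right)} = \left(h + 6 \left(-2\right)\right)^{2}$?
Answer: $385$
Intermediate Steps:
$c{\left(h \right)} = \left(-12 + h\right)^{2}$ ($c{\left(h \right)} = \left(h - 12\right)^{2} = \left(-12 + h\right)^{2}$)
$G = 7$ ($G = \frac{\left(-3\right) \left(-3\right) + 4 \left(-4\right)}{-1} = \left(9 - 16\right) \left(-1\right) = \left(-7\right) \left(-1\right) = 7$)
$x{\left(V \right)} = 7$
$\left(54 + c{\left(11 \right)}\right) x{\left(-7 \right)} = \left(54 + \left(-12 + 11\right)^{2}\right) 7 = \left(54 + \left(-1\right)^{2}\right) 7 = \left(54 + 1\right) 7 = 55 \cdot 7 = 385$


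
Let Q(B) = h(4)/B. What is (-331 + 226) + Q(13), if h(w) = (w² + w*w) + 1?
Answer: -1332/13 ≈ -102.46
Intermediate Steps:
h(w) = 1 + 2*w² (h(w) = (w² + w²) + 1 = 2*w² + 1 = 1 + 2*w²)
Q(B) = 33/B (Q(B) = (1 + 2*4²)/B = (1 + 2*16)/B = (1 + 32)/B = 33/B)
(-331 + 226) + Q(13) = (-331 + 226) + 33/13 = -105 + 33*(1/13) = -105 + 33/13 = -1332/13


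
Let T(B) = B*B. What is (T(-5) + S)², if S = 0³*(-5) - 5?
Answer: 400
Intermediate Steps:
T(B) = B²
S = -5 (S = 0*(-5) - 5 = 0 - 5 = -5)
(T(-5) + S)² = ((-5)² - 5)² = (25 - 5)² = 20² = 400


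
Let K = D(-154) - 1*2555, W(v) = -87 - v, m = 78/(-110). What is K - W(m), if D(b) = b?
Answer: -144249/55 ≈ -2622.7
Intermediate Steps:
m = -39/55 (m = 78*(-1/110) = -39/55 ≈ -0.70909)
K = -2709 (K = -154 - 1*2555 = -154 - 2555 = -2709)
K - W(m) = -2709 - (-87 - 1*(-39/55)) = -2709 - (-87 + 39/55) = -2709 - 1*(-4746/55) = -2709 + 4746/55 = -144249/55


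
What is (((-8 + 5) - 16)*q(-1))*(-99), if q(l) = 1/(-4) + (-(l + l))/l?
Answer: -16929/4 ≈ -4232.3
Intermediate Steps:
q(l) = -9/4 (q(l) = 1*(-¼) + (-2*l)/l = -¼ + (-2*l)/l = -¼ - 2 = -9/4)
(((-8 + 5) - 16)*q(-1))*(-99) = (((-8 + 5) - 16)*(-9/4))*(-99) = ((-3 - 16)*(-9/4))*(-99) = -19*(-9/4)*(-99) = (171/4)*(-99) = -16929/4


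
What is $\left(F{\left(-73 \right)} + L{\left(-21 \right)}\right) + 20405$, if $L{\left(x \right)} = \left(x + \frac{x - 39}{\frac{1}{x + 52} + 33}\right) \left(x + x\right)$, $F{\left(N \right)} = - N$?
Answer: $\frac{2743845}{128} \approx 21436.0$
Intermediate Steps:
$L{\left(x \right)} = 2 x \left(x + \frac{-39 + x}{33 + \frac{1}{52 + x}}\right)$ ($L{\left(x \right)} = \left(x + \frac{-39 + x}{\frac{1}{52 + x} + 33}\right) 2 x = \left(x + \frac{-39 + x}{33 + \frac{1}{52 + x}}\right) 2 x = 2 x \left(x + \frac{-39 + x}{33 + \frac{1}{52 + x}}\right)$)
$\left(F{\left(-73 \right)} + L{\left(-21 \right)}\right) + 20405 = \left(\left(-1\right) \left(-73\right) + 4 \left(-21\right) \frac{1}{1717 + 33 \left(-21\right)} \left(-1014 + 17 \left(-21\right)^{2} + 865 \left(-21\right)\right)\right) + 20405 = \left(73 + 4 \left(-21\right) \frac{1}{1717 - 693} \left(-1014 + 17 \cdot 441 - 18165\right)\right) + 20405 = \left(73 + 4 \left(-21\right) \frac{1}{1024} \left(-1014 + 7497 - 18165\right)\right) + 20405 = \left(73 + 4 \left(-21\right) \frac{1}{1024} \left(-11682\right)\right) + 20405 = \left(73 + \frac{122661}{128}\right) + 20405 = \frac{132005}{128} + 20405 = \frac{2743845}{128}$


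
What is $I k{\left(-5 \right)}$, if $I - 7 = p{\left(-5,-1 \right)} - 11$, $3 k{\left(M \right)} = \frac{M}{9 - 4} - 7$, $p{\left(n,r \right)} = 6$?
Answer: $- \frac{16}{3} \approx -5.3333$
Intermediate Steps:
$k{\left(M \right)} = - \frac{7}{3} + \frac{M}{15}$ ($k{\left(M \right)} = \frac{\frac{M}{9 - 4} - 7}{3} = \frac{\frac{M}{5} - 7}{3} = \frac{-7 + \frac{M}{5}}{3} = - \frac{7}{3} + \frac{M}{15}$)
$I = 2$ ($I = 7 + \left(6 - 11\right) = 7 - 5 = 2$)
$I k{\left(-5 \right)} = 2 \left(- \frac{7}{3} + \frac{1}{15} \left(-5\right)\right) = 2 \left(- \frac{7}{3} - \frac{1}{3}\right) = 2 \left(- \frac{8}{3}\right) = - \frac{16}{3}$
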